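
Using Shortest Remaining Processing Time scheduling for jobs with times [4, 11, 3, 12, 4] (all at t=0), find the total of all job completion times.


Since all jobs arrive at t=0, SRPT equals SPT ordering.
SPT order: [3, 4, 4, 11, 12]
Completion times:
  Job 1: p=3, C=3
  Job 2: p=4, C=7
  Job 3: p=4, C=11
  Job 4: p=11, C=22
  Job 5: p=12, C=34
Total completion time = 3 + 7 + 11 + 22 + 34 = 77

77


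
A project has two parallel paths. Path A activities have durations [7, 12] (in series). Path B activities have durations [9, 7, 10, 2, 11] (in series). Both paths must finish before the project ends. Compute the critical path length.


Path A total = 7 + 12 = 19
Path B total = 9 + 7 + 10 + 2 + 11 = 39
Critical path = longest path = max(19, 39) = 39

39


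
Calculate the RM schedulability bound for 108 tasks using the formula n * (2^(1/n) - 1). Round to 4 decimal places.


Compute 2^(1/108) = 1.0064386691
Subtract 1: 1.0064386691 - 1 = 0.0064386691
Multiply by n: 108 * 0.0064386691 = 0.6953762628
Round to 4 dp: 0.6954

0.6954


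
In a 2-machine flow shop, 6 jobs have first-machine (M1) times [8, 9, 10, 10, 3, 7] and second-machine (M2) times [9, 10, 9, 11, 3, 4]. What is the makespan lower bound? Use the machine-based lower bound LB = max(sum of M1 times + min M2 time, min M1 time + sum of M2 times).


LB1 = sum(M1 times) + min(M2 times) = 47 + 3 = 50
LB2 = min(M1 times) + sum(M2 times) = 3 + 46 = 49
Lower bound = max(LB1, LB2) = max(50, 49) = 50

50


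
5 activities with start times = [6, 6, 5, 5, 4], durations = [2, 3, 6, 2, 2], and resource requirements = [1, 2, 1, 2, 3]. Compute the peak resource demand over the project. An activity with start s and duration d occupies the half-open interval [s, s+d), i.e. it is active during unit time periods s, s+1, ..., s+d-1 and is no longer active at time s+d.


Each activity i is active on [start_i, start_i + duration_i).
Compute total resource usage per time slot:
  t=0: active resources = [], total = 0
  t=1: active resources = [], total = 0
  t=2: active resources = [], total = 0
  t=3: active resources = [], total = 0
  t=4: active resources = [3], total = 3
  t=5: active resources = [1, 2, 3], total = 6
  t=6: active resources = [1, 2, 1, 2], total = 6
  t=7: active resources = [1, 2, 1], total = 4
  t=8: active resources = [2, 1], total = 3
  t=9: active resources = [1], total = 1
  t=10: active resources = [1], total = 1
Peak resource demand = 6

6


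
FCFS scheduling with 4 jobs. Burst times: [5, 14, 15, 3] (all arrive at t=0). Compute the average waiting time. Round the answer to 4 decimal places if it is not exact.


FCFS order (as given): [5, 14, 15, 3]
Waiting times:
  Job 1: wait = 0
  Job 2: wait = 5
  Job 3: wait = 19
  Job 4: wait = 34
Sum of waiting times = 58
Average waiting time = 58/4 = 14.5

14.5


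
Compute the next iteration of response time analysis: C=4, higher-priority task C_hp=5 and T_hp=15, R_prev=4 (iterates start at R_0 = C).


R_next = C + ceil(R_prev / T_hp) * C_hp
ceil(4 / 15) = ceil(0.2667) = 1
Interference = 1 * 5 = 5
R_next = 4 + 5 = 9

9


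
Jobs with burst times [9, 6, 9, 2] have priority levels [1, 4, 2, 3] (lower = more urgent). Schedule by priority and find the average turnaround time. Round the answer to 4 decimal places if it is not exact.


Sort by priority (ascending = highest first):
Order: [(1, 9), (2, 9), (3, 2), (4, 6)]
Completion times:
  Priority 1, burst=9, C=9
  Priority 2, burst=9, C=18
  Priority 3, burst=2, C=20
  Priority 4, burst=6, C=26
Average turnaround = 73/4 = 18.25

18.25


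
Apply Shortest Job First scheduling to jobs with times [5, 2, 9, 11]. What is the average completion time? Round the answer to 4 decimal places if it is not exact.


SJF order (ascending): [2, 5, 9, 11]
Completion times:
  Job 1: burst=2, C=2
  Job 2: burst=5, C=7
  Job 3: burst=9, C=16
  Job 4: burst=11, C=27
Average completion = 52/4 = 13.0

13.0


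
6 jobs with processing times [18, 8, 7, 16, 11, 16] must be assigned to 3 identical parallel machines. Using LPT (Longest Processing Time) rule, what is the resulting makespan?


Sort jobs in decreasing order (LPT): [18, 16, 16, 11, 8, 7]
Assign each job to the least loaded machine:
  Machine 1: jobs [18, 7], load = 25
  Machine 2: jobs [16, 11], load = 27
  Machine 3: jobs [16, 8], load = 24
Makespan = max load = 27

27


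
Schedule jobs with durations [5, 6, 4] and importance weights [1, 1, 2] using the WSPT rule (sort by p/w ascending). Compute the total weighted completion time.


Compute p/w ratios and sort ascending (WSPT): [(4, 2), (5, 1), (6, 1)]
Compute weighted completion times:
  Job (p=4,w=2): C=4, w*C=2*4=8
  Job (p=5,w=1): C=9, w*C=1*9=9
  Job (p=6,w=1): C=15, w*C=1*15=15
Total weighted completion time = 32

32


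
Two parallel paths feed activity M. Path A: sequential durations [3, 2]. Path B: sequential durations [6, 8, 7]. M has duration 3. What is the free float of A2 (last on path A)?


ES(A2) = sum of predecessors on chain A = 3
EF(A2) = ES + duration = 3 + 2 = 5
Successor of A2 is M. ES(M) = max(sum(A), sum(B)) = max(5, 21) = 21
Free float = ES(successor) - EF(current) = 21 - 5 = 16

16


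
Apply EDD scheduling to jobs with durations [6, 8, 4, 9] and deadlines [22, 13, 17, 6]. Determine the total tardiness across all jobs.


Sort by due date (EDD order): [(9, 6), (8, 13), (4, 17), (6, 22)]
Compute completion times and tardiness:
  Job 1: p=9, d=6, C=9, tardiness=max(0,9-6)=3
  Job 2: p=8, d=13, C=17, tardiness=max(0,17-13)=4
  Job 3: p=4, d=17, C=21, tardiness=max(0,21-17)=4
  Job 4: p=6, d=22, C=27, tardiness=max(0,27-22)=5
Total tardiness = 16

16


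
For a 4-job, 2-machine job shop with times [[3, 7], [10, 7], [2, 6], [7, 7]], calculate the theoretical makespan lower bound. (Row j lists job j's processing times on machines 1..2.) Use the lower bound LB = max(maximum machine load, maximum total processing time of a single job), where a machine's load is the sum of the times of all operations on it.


Machine loads:
  Machine 1: 3 + 10 + 2 + 7 = 22
  Machine 2: 7 + 7 + 6 + 7 = 27
Max machine load = 27
Job totals:
  Job 1: 10
  Job 2: 17
  Job 3: 8
  Job 4: 14
Max job total = 17
Lower bound = max(27, 17) = 27

27


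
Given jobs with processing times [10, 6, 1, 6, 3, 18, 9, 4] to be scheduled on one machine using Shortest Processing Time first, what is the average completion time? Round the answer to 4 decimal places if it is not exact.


Sort jobs by processing time (SPT order): [1, 3, 4, 6, 6, 9, 10, 18]
Compute completion times sequentially:
  Job 1: processing = 1, completes at 1
  Job 2: processing = 3, completes at 4
  Job 3: processing = 4, completes at 8
  Job 4: processing = 6, completes at 14
  Job 5: processing = 6, completes at 20
  Job 6: processing = 9, completes at 29
  Job 7: processing = 10, completes at 39
  Job 8: processing = 18, completes at 57
Sum of completion times = 172
Average completion time = 172/8 = 21.5

21.5


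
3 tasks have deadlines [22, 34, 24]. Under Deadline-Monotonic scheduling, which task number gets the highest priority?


Sort tasks by relative deadline (ascending):
  Task 1: deadline = 22
  Task 3: deadline = 24
  Task 2: deadline = 34
Priority order (highest first): [1, 3, 2]
Highest priority task = 1

1


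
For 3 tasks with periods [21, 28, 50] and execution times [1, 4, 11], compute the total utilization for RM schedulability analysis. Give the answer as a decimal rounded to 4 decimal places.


Compute individual utilizations (exact fractions):
  Task 1: C/T = 1/21 (approx. 0.0476)
  Task 2: C/T = 4/28 = 1/7 (approx. 0.1429)
  Task 3: C/T = 11/50 (approx. 0.22)
Total utilization U = 1/21 + 1/7 + 11/50 = 431/1050
Rounded to 4 decimal places: U = 0.4105
RM (Liu & Layland) bound for 3 tasks = 0.779763; compare with U = 431/1050 (approx. 0.410476)
U <= bound, so schedulable by RM sufficient condition.

0.4105


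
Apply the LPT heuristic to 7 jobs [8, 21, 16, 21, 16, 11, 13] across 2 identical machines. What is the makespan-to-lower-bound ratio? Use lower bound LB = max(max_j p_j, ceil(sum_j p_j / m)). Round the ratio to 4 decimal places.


LPT order: [21, 21, 16, 16, 13, 11, 8]
Machine loads after assignment: [50, 56]
LPT makespan = 56
Lower bound = max(max_job, ceil(total/2)) = max(21, 53) = 53
Ratio = 56 / 53 = 1.0566

1.0566


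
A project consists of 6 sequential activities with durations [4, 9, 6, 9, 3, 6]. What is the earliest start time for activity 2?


Activity 2 starts after activities 1 through 1 complete.
Predecessor durations: [4]
ES = 4 = 4

4


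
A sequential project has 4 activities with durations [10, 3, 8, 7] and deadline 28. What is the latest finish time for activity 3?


LF(activity 3) = deadline - sum of successor durations
Successors: activities 4 through 4 with durations [7]
Sum of successor durations = 7
LF = 28 - 7 = 21

21


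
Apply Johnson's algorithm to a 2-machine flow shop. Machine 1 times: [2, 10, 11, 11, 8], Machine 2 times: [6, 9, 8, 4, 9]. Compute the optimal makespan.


Apply Johnson's rule:
  Group 1 (a <= b): [(1, 2, 6), (5, 8, 9)]
  Group 2 (a > b): [(2, 10, 9), (3, 11, 8), (4, 11, 4)]
Optimal job order: [1, 5, 2, 3, 4]
Schedule:
  Job 1: M1 done at 2, M2 done at 8
  Job 5: M1 done at 10, M2 done at 19
  Job 2: M1 done at 20, M2 done at 29
  Job 3: M1 done at 31, M2 done at 39
  Job 4: M1 done at 42, M2 done at 46
Makespan = 46

46


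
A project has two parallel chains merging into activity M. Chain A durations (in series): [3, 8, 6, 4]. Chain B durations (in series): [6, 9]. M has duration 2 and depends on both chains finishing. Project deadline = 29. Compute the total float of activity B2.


Forward pass: ES(B2) = sum of predecessors on chain B = 6
EF = ES + duration = 6 + 9 = 15
Backward pass: LF(M) = deadline = 29; LS(M) = 29 - 2 = 27
LF(B2) = LS(M) - sum(successors on chain B) = 27 - 0 = 27
LS = LF - duration = 27 - 9 = 18
Total float = LS - ES = 18 - 6 = 12

12


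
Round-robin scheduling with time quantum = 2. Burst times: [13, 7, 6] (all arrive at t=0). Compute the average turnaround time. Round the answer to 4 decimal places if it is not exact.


Time quantum = 2
Execution trace:
  J1 runs 2 units, time = 2
  J2 runs 2 units, time = 4
  J3 runs 2 units, time = 6
  J1 runs 2 units, time = 8
  J2 runs 2 units, time = 10
  J3 runs 2 units, time = 12
  J1 runs 2 units, time = 14
  J2 runs 2 units, time = 16
  J3 runs 2 units, time = 18
  J1 runs 2 units, time = 20
  J2 runs 1 units, time = 21
  J1 runs 2 units, time = 23
  J1 runs 2 units, time = 25
  J1 runs 1 units, time = 26
Finish times: [26, 21, 18]
Average turnaround = 65/3 = 21.6667

21.6667


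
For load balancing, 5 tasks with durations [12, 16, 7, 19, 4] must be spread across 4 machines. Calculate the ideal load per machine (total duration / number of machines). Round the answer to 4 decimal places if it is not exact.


Total processing time = 12 + 16 + 7 + 19 + 4 = 58
Number of machines = 4
Ideal balanced load = 58 / 4 = 14.5

14.5


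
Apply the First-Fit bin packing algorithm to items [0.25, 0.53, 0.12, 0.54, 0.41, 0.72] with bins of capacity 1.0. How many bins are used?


Place items sequentially using First-Fit:
  Item 0.25 -> new Bin 1
  Item 0.53 -> Bin 1 (now 0.78)
  Item 0.12 -> Bin 1 (now 0.9)
  Item 0.54 -> new Bin 2
  Item 0.41 -> Bin 2 (now 0.95)
  Item 0.72 -> new Bin 3
Total bins used = 3

3


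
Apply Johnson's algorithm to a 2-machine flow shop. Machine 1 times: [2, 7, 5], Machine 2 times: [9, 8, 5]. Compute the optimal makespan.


Apply Johnson's rule:
  Group 1 (a <= b): [(1, 2, 9), (3, 5, 5), (2, 7, 8)]
  Group 2 (a > b): []
Optimal job order: [1, 3, 2]
Schedule:
  Job 1: M1 done at 2, M2 done at 11
  Job 3: M1 done at 7, M2 done at 16
  Job 2: M1 done at 14, M2 done at 24
Makespan = 24

24


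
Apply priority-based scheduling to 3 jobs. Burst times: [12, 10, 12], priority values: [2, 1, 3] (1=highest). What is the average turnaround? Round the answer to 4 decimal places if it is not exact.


Sort by priority (ascending = highest first):
Order: [(1, 10), (2, 12), (3, 12)]
Completion times:
  Priority 1, burst=10, C=10
  Priority 2, burst=12, C=22
  Priority 3, burst=12, C=34
Average turnaround = 66/3 = 22.0

22.0


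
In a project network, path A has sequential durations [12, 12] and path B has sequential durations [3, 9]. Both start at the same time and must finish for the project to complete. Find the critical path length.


Path A total = 12 + 12 = 24
Path B total = 3 + 9 = 12
Critical path = longest path = max(24, 12) = 24

24


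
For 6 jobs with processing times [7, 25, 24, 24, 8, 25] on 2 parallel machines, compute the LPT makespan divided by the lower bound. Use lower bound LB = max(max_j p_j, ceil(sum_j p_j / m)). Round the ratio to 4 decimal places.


LPT order: [25, 25, 24, 24, 8, 7]
Machine loads after assignment: [57, 56]
LPT makespan = 57
Lower bound = max(max_job, ceil(total/2)) = max(25, 57) = 57
Ratio = 57 / 57 = 1.0

1.0


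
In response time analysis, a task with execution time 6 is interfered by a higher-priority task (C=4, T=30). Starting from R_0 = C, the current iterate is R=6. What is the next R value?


R_next = C + ceil(R_prev / T_hp) * C_hp
ceil(6 / 30) = ceil(0.2) = 1
Interference = 1 * 4 = 4
R_next = 6 + 4 = 10

10


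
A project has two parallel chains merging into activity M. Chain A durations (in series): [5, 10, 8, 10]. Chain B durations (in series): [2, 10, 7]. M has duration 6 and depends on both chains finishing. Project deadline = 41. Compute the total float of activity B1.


Forward pass: ES(B1) = sum of predecessors on chain B = 0
EF = ES + duration = 0 + 2 = 2
Backward pass: LF(M) = deadline = 41; LS(M) = 41 - 6 = 35
LF(B1) = LS(M) - sum(successors on chain B) = 35 - 17 = 18
LS = LF - duration = 18 - 2 = 16
Total float = LS - ES = 16 - 0 = 16

16


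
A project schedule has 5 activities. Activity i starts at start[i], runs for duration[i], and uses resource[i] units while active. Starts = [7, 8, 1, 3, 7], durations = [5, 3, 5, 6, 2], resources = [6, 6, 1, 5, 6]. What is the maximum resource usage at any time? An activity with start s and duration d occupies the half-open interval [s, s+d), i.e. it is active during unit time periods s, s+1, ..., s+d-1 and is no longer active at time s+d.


Each activity i is active on [start_i, start_i + duration_i).
Compute total resource usage per time slot:
  t=0: active resources = [], total = 0
  t=1: active resources = [1], total = 1
  t=2: active resources = [1], total = 1
  t=3: active resources = [1, 5], total = 6
  t=4: active resources = [1, 5], total = 6
  t=5: active resources = [1, 5], total = 6
  t=6: active resources = [5], total = 5
  t=7: active resources = [6, 5, 6], total = 17
  t=8: active resources = [6, 6, 5, 6], total = 23
  t=9: active resources = [6, 6], total = 12
  t=10: active resources = [6, 6], total = 12
  t=11: active resources = [6], total = 6
Peak resource demand = 23

23


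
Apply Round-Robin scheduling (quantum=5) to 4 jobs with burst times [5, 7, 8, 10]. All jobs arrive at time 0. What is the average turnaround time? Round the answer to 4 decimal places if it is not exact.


Time quantum = 5
Execution trace:
  J1 runs 5 units, time = 5
  J2 runs 5 units, time = 10
  J3 runs 5 units, time = 15
  J4 runs 5 units, time = 20
  J2 runs 2 units, time = 22
  J3 runs 3 units, time = 25
  J4 runs 5 units, time = 30
Finish times: [5, 22, 25, 30]
Average turnaround = 82/4 = 20.5

20.5


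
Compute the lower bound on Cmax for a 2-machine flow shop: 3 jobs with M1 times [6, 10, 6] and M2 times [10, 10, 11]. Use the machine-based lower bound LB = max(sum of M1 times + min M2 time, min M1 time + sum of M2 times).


LB1 = sum(M1 times) + min(M2 times) = 22 + 10 = 32
LB2 = min(M1 times) + sum(M2 times) = 6 + 31 = 37
Lower bound = max(LB1, LB2) = max(32, 37) = 37

37


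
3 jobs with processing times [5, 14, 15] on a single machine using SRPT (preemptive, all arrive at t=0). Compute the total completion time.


Since all jobs arrive at t=0, SRPT equals SPT ordering.
SPT order: [5, 14, 15]
Completion times:
  Job 1: p=5, C=5
  Job 2: p=14, C=19
  Job 3: p=15, C=34
Total completion time = 5 + 19 + 34 = 58

58


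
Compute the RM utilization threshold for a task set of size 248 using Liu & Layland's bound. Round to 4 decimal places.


Compute 2^(1/248) = 1.0027988578
Subtract 1: 1.0027988578 - 1 = 0.0027988578
Multiply by n: 248 * 0.0027988578 = 0.6941167344
Round to 4 dp: 0.6941

0.6941


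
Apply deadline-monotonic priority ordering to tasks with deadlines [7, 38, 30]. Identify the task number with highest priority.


Sort tasks by relative deadline (ascending):
  Task 1: deadline = 7
  Task 3: deadline = 30
  Task 2: deadline = 38
Priority order (highest first): [1, 3, 2]
Highest priority task = 1

1


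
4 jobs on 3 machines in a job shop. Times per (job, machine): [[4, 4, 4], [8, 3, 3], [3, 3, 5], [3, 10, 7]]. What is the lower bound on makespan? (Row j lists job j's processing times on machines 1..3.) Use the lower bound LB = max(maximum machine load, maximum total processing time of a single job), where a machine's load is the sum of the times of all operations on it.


Machine loads:
  Machine 1: 4 + 8 + 3 + 3 = 18
  Machine 2: 4 + 3 + 3 + 10 = 20
  Machine 3: 4 + 3 + 5 + 7 = 19
Max machine load = 20
Job totals:
  Job 1: 12
  Job 2: 14
  Job 3: 11
  Job 4: 20
Max job total = 20
Lower bound = max(20, 20) = 20

20


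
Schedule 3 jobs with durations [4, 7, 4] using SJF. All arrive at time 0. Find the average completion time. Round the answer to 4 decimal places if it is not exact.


SJF order (ascending): [4, 4, 7]
Completion times:
  Job 1: burst=4, C=4
  Job 2: burst=4, C=8
  Job 3: burst=7, C=15
Average completion = 27/3 = 9.0

9.0


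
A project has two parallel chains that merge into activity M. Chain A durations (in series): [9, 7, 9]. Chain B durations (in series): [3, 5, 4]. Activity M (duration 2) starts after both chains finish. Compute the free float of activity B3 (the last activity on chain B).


ES(B3) = sum of predecessors on chain B = 8
EF(B3) = ES + duration = 8 + 4 = 12
Successor of B3 is M. ES(M) = max(sum(A), sum(B)) = max(25, 12) = 25
Free float = ES(successor) - EF(current) = 25 - 12 = 13

13


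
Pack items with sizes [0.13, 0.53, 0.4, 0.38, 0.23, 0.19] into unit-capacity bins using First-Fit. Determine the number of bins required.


Place items sequentially using First-Fit:
  Item 0.13 -> new Bin 1
  Item 0.53 -> Bin 1 (now 0.66)
  Item 0.4 -> new Bin 2
  Item 0.38 -> Bin 2 (now 0.78)
  Item 0.23 -> Bin 1 (now 0.89)
  Item 0.19 -> Bin 2 (now 0.97)
Total bins used = 2

2


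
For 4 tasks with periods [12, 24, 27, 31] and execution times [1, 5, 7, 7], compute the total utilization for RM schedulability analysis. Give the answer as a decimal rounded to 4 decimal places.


Compute individual utilizations (exact fractions):
  Task 1: C/T = 1/12 (approx. 0.0833)
  Task 2: C/T = 5/24 (approx. 0.2083)
  Task 3: C/T = 7/27 (approx. 0.2593)
  Task 4: C/T = 7/31 (approx. 0.2258)
Total utilization U = 1/12 + 5/24 + 7/27 + 7/31 = 5201/6696
Rounded to 4 decimal places: U = 0.7767
RM (Liu & Layland) bound for 4 tasks = 0.756828; compare with U = 5201/6696 (approx. 0.776732)
bound < U <= 1, so the RM sufficient condition is not met (inconclusive; an exact test such as response-time analysis is needed).

0.7767


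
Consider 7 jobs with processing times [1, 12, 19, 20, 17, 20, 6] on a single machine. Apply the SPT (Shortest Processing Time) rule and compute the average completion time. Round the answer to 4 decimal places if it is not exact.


Sort jobs by processing time (SPT order): [1, 6, 12, 17, 19, 20, 20]
Compute completion times sequentially:
  Job 1: processing = 1, completes at 1
  Job 2: processing = 6, completes at 7
  Job 3: processing = 12, completes at 19
  Job 4: processing = 17, completes at 36
  Job 5: processing = 19, completes at 55
  Job 6: processing = 20, completes at 75
  Job 7: processing = 20, completes at 95
Sum of completion times = 288
Average completion time = 288/7 = 41.1429

41.1429


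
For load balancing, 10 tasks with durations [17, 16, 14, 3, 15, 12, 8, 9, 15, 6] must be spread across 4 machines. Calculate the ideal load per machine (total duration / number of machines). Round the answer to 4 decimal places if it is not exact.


Total processing time = 17 + 16 + 14 + 3 + 15 + 12 + 8 + 9 + 15 + 6 = 115
Number of machines = 4
Ideal balanced load = 115 / 4 = 28.75

28.75


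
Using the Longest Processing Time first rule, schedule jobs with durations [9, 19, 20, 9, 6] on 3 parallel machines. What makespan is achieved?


Sort jobs in decreasing order (LPT): [20, 19, 9, 9, 6]
Assign each job to the least loaded machine:
  Machine 1: jobs [20], load = 20
  Machine 2: jobs [19], load = 19
  Machine 3: jobs [9, 9, 6], load = 24
Makespan = max load = 24

24


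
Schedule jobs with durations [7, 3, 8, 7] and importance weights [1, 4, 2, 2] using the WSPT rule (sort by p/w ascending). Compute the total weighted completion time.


Compute p/w ratios and sort ascending (WSPT): [(3, 4), (7, 2), (8, 2), (7, 1)]
Compute weighted completion times:
  Job (p=3,w=4): C=3, w*C=4*3=12
  Job (p=7,w=2): C=10, w*C=2*10=20
  Job (p=8,w=2): C=18, w*C=2*18=36
  Job (p=7,w=1): C=25, w*C=1*25=25
Total weighted completion time = 93

93


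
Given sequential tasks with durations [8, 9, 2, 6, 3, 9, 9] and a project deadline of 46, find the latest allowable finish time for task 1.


LF(activity 1) = deadline - sum of successor durations
Successors: activities 2 through 7 with durations [9, 2, 6, 3, 9, 9]
Sum of successor durations = 38
LF = 46 - 38 = 8

8


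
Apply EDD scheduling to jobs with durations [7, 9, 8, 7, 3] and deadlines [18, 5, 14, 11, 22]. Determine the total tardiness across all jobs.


Sort by due date (EDD order): [(9, 5), (7, 11), (8, 14), (7, 18), (3, 22)]
Compute completion times and tardiness:
  Job 1: p=9, d=5, C=9, tardiness=max(0,9-5)=4
  Job 2: p=7, d=11, C=16, tardiness=max(0,16-11)=5
  Job 3: p=8, d=14, C=24, tardiness=max(0,24-14)=10
  Job 4: p=7, d=18, C=31, tardiness=max(0,31-18)=13
  Job 5: p=3, d=22, C=34, tardiness=max(0,34-22)=12
Total tardiness = 44

44


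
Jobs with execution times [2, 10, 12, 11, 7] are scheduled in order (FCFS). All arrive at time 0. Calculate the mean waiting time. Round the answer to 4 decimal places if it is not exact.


FCFS order (as given): [2, 10, 12, 11, 7]
Waiting times:
  Job 1: wait = 0
  Job 2: wait = 2
  Job 3: wait = 12
  Job 4: wait = 24
  Job 5: wait = 35
Sum of waiting times = 73
Average waiting time = 73/5 = 14.6

14.6


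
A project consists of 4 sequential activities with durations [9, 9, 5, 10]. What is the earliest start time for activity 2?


Activity 2 starts after activities 1 through 1 complete.
Predecessor durations: [9]
ES = 9 = 9

9


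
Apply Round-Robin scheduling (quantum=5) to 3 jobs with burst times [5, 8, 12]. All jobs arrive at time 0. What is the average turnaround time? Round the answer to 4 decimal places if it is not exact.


Time quantum = 5
Execution trace:
  J1 runs 5 units, time = 5
  J2 runs 5 units, time = 10
  J3 runs 5 units, time = 15
  J2 runs 3 units, time = 18
  J3 runs 5 units, time = 23
  J3 runs 2 units, time = 25
Finish times: [5, 18, 25]
Average turnaround = 48/3 = 16.0

16.0


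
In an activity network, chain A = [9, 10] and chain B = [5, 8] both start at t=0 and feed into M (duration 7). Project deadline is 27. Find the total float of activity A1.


Forward pass: ES(A1) = sum of predecessors on chain A = 0
EF = ES + duration = 0 + 9 = 9
Backward pass: LF(M) = deadline = 27; LS(M) = 27 - 7 = 20
LF(A1) = LS(M) - sum(successors on chain A) = 20 - 10 = 10
LS = LF - duration = 10 - 9 = 1
Total float = LS - ES = 1 - 0 = 1

1


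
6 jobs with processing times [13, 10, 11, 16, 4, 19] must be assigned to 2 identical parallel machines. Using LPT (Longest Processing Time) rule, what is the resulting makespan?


Sort jobs in decreasing order (LPT): [19, 16, 13, 11, 10, 4]
Assign each job to the least loaded machine:
  Machine 1: jobs [19, 11, 4], load = 34
  Machine 2: jobs [16, 13, 10], load = 39
Makespan = max load = 39

39


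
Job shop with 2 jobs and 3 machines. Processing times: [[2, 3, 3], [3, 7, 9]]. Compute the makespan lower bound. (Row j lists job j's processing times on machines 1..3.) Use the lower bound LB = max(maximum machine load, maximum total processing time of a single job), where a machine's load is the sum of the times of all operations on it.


Machine loads:
  Machine 1: 2 + 3 = 5
  Machine 2: 3 + 7 = 10
  Machine 3: 3 + 9 = 12
Max machine load = 12
Job totals:
  Job 1: 8
  Job 2: 19
Max job total = 19
Lower bound = max(12, 19) = 19

19


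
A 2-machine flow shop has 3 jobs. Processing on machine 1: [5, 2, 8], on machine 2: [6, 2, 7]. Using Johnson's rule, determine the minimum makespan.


Apply Johnson's rule:
  Group 1 (a <= b): [(2, 2, 2), (1, 5, 6)]
  Group 2 (a > b): [(3, 8, 7)]
Optimal job order: [2, 1, 3]
Schedule:
  Job 2: M1 done at 2, M2 done at 4
  Job 1: M1 done at 7, M2 done at 13
  Job 3: M1 done at 15, M2 done at 22
Makespan = 22

22


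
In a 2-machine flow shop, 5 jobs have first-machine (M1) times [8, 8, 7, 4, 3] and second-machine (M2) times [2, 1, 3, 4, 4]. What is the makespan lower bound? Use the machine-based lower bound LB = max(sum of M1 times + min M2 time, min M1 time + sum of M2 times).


LB1 = sum(M1 times) + min(M2 times) = 30 + 1 = 31
LB2 = min(M1 times) + sum(M2 times) = 3 + 14 = 17
Lower bound = max(LB1, LB2) = max(31, 17) = 31

31


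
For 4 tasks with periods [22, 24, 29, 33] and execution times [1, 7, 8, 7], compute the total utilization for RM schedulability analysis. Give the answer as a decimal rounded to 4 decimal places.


Compute individual utilizations (exact fractions):
  Task 1: C/T = 1/22 (approx. 0.0455)
  Task 2: C/T = 7/24 (approx. 0.2917)
  Task 3: C/T = 8/29 (approx. 0.2759)
  Task 4: C/T = 7/33 (approx. 0.2121)
Total utilization U = 1/22 + 7/24 + 8/29 + 7/33 = 6317/7656
Rounded to 4 decimal places: U = 0.8251
RM (Liu & Layland) bound for 4 tasks = 0.756828; compare with U = 6317/7656 (approx. 0.825104)
bound < U <= 1, so the RM sufficient condition is not met (inconclusive; an exact test such as response-time analysis is needed).

0.8251


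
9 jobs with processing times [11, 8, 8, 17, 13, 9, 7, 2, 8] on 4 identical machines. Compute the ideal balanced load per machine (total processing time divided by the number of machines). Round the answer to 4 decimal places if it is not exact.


Total processing time = 11 + 8 + 8 + 17 + 13 + 9 + 7 + 2 + 8 = 83
Number of machines = 4
Ideal balanced load = 83 / 4 = 20.75

20.75


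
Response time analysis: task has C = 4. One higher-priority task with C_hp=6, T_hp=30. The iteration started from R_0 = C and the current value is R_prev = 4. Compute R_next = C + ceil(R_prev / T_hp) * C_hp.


R_next = C + ceil(R_prev / T_hp) * C_hp
ceil(4 / 30) = ceil(0.1333) = 1
Interference = 1 * 6 = 6
R_next = 4 + 6 = 10

10


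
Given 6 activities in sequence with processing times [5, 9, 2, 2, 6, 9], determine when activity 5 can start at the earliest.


Activity 5 starts after activities 1 through 4 complete.
Predecessor durations: [5, 9, 2, 2]
ES = 5 + 9 + 2 + 2 = 18

18


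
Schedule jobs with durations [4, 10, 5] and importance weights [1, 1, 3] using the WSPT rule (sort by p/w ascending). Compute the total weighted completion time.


Compute p/w ratios and sort ascending (WSPT): [(5, 3), (4, 1), (10, 1)]
Compute weighted completion times:
  Job (p=5,w=3): C=5, w*C=3*5=15
  Job (p=4,w=1): C=9, w*C=1*9=9
  Job (p=10,w=1): C=19, w*C=1*19=19
Total weighted completion time = 43

43


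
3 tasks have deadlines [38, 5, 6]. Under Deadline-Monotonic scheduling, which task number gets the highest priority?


Sort tasks by relative deadline (ascending):
  Task 2: deadline = 5
  Task 3: deadline = 6
  Task 1: deadline = 38
Priority order (highest first): [2, 3, 1]
Highest priority task = 2

2


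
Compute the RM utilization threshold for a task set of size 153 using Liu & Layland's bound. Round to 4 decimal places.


Compute 2^(1/153) = 1.0045406514
Subtract 1: 1.0045406514 - 1 = 0.0045406514
Multiply by n: 153 * 0.0045406514 = 0.6947196642
Round to 4 dp: 0.6947

0.6947


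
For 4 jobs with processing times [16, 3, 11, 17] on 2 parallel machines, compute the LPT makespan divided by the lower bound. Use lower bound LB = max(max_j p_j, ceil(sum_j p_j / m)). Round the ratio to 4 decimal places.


LPT order: [17, 16, 11, 3]
Machine loads after assignment: [20, 27]
LPT makespan = 27
Lower bound = max(max_job, ceil(total/2)) = max(17, 24) = 24
Ratio = 27 / 24 = 1.125

1.125


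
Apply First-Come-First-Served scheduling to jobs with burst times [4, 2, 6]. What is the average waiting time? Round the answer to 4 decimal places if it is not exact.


FCFS order (as given): [4, 2, 6]
Waiting times:
  Job 1: wait = 0
  Job 2: wait = 4
  Job 3: wait = 6
Sum of waiting times = 10
Average waiting time = 10/3 = 3.3333

3.3333


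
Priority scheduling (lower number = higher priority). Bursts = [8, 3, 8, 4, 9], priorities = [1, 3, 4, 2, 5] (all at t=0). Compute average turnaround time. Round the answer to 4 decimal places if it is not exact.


Sort by priority (ascending = highest first):
Order: [(1, 8), (2, 4), (3, 3), (4, 8), (5, 9)]
Completion times:
  Priority 1, burst=8, C=8
  Priority 2, burst=4, C=12
  Priority 3, burst=3, C=15
  Priority 4, burst=8, C=23
  Priority 5, burst=9, C=32
Average turnaround = 90/5 = 18.0

18.0


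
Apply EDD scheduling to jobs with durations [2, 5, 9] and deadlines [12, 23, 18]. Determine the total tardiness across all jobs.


Sort by due date (EDD order): [(2, 12), (9, 18), (5, 23)]
Compute completion times and tardiness:
  Job 1: p=2, d=12, C=2, tardiness=max(0,2-12)=0
  Job 2: p=9, d=18, C=11, tardiness=max(0,11-18)=0
  Job 3: p=5, d=23, C=16, tardiness=max(0,16-23)=0
Total tardiness = 0

0


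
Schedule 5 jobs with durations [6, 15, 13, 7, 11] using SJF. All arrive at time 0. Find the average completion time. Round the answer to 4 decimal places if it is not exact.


SJF order (ascending): [6, 7, 11, 13, 15]
Completion times:
  Job 1: burst=6, C=6
  Job 2: burst=7, C=13
  Job 3: burst=11, C=24
  Job 4: burst=13, C=37
  Job 5: burst=15, C=52
Average completion = 132/5 = 26.4

26.4


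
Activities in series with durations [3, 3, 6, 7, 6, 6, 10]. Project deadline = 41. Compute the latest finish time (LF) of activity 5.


LF(activity 5) = deadline - sum of successor durations
Successors: activities 6 through 7 with durations [6, 10]
Sum of successor durations = 16
LF = 41 - 16 = 25

25


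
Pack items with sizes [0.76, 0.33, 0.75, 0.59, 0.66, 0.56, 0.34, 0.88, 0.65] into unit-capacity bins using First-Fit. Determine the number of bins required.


Place items sequentially using First-Fit:
  Item 0.76 -> new Bin 1
  Item 0.33 -> new Bin 2
  Item 0.75 -> new Bin 3
  Item 0.59 -> Bin 2 (now 0.92)
  Item 0.66 -> new Bin 4
  Item 0.56 -> new Bin 5
  Item 0.34 -> Bin 4 (now 1.0)
  Item 0.88 -> new Bin 6
  Item 0.65 -> new Bin 7
Total bins used = 7

7


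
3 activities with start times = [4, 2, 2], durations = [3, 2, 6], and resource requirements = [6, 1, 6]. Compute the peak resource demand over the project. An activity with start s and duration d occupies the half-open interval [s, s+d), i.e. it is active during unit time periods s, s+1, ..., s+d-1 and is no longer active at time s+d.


Each activity i is active on [start_i, start_i + duration_i).
Compute total resource usage per time slot:
  t=0: active resources = [], total = 0
  t=1: active resources = [], total = 0
  t=2: active resources = [1, 6], total = 7
  t=3: active resources = [1, 6], total = 7
  t=4: active resources = [6, 6], total = 12
  t=5: active resources = [6, 6], total = 12
  t=6: active resources = [6, 6], total = 12
  t=7: active resources = [6], total = 6
Peak resource demand = 12

12


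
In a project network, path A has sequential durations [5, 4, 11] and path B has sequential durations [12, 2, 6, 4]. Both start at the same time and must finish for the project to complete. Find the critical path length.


Path A total = 5 + 4 + 11 = 20
Path B total = 12 + 2 + 6 + 4 = 24
Critical path = longest path = max(20, 24) = 24

24


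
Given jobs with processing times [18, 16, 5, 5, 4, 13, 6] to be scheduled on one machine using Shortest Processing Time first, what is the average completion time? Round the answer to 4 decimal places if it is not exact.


Sort jobs by processing time (SPT order): [4, 5, 5, 6, 13, 16, 18]
Compute completion times sequentially:
  Job 1: processing = 4, completes at 4
  Job 2: processing = 5, completes at 9
  Job 3: processing = 5, completes at 14
  Job 4: processing = 6, completes at 20
  Job 5: processing = 13, completes at 33
  Job 6: processing = 16, completes at 49
  Job 7: processing = 18, completes at 67
Sum of completion times = 196
Average completion time = 196/7 = 28.0

28.0


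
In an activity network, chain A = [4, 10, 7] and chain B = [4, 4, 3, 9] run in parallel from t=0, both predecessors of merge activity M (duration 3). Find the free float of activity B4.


ES(B4) = sum of predecessors on chain B = 11
EF(B4) = ES + duration = 11 + 9 = 20
Successor of B4 is M. ES(M) = max(sum(A), sum(B)) = max(21, 20) = 21
Free float = ES(successor) - EF(current) = 21 - 20 = 1

1


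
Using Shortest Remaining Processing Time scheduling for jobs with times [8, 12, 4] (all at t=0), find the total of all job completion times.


Since all jobs arrive at t=0, SRPT equals SPT ordering.
SPT order: [4, 8, 12]
Completion times:
  Job 1: p=4, C=4
  Job 2: p=8, C=12
  Job 3: p=12, C=24
Total completion time = 4 + 12 + 24 = 40

40


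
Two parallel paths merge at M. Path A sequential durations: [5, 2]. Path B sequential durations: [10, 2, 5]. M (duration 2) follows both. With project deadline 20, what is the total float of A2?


Forward pass: ES(A2) = sum of predecessors on chain A = 5
EF = ES + duration = 5 + 2 = 7
Backward pass: LF(M) = deadline = 20; LS(M) = 20 - 2 = 18
LF(A2) = LS(M) - sum(successors on chain A) = 18 - 0 = 18
LS = LF - duration = 18 - 2 = 16
Total float = LS - ES = 16 - 5 = 11

11


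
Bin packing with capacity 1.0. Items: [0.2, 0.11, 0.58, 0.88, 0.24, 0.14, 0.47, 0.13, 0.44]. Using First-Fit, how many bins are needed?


Place items sequentially using First-Fit:
  Item 0.2 -> new Bin 1
  Item 0.11 -> Bin 1 (now 0.31)
  Item 0.58 -> Bin 1 (now 0.89)
  Item 0.88 -> new Bin 2
  Item 0.24 -> new Bin 3
  Item 0.14 -> Bin 3 (now 0.38)
  Item 0.47 -> Bin 3 (now 0.85)
  Item 0.13 -> Bin 3 (now 0.98)
  Item 0.44 -> new Bin 4
Total bins used = 4

4


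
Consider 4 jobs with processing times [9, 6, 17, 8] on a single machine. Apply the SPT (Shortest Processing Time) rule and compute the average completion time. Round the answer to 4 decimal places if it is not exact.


Sort jobs by processing time (SPT order): [6, 8, 9, 17]
Compute completion times sequentially:
  Job 1: processing = 6, completes at 6
  Job 2: processing = 8, completes at 14
  Job 3: processing = 9, completes at 23
  Job 4: processing = 17, completes at 40
Sum of completion times = 83
Average completion time = 83/4 = 20.75

20.75


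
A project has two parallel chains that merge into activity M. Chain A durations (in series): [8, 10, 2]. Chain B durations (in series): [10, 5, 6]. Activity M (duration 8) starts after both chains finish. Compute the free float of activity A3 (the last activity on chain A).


ES(A3) = sum of predecessors on chain A = 18
EF(A3) = ES + duration = 18 + 2 = 20
Successor of A3 is M. ES(M) = max(sum(A), sum(B)) = max(20, 21) = 21
Free float = ES(successor) - EF(current) = 21 - 20 = 1

1


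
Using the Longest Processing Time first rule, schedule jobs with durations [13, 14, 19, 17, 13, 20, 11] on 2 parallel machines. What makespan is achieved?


Sort jobs in decreasing order (LPT): [20, 19, 17, 14, 13, 13, 11]
Assign each job to the least loaded machine:
  Machine 1: jobs [20, 14, 13, 11], load = 58
  Machine 2: jobs [19, 17, 13], load = 49
Makespan = max load = 58

58


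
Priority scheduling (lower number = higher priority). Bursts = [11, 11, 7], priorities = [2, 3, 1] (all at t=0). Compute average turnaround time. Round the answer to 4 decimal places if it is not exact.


Sort by priority (ascending = highest first):
Order: [(1, 7), (2, 11), (3, 11)]
Completion times:
  Priority 1, burst=7, C=7
  Priority 2, burst=11, C=18
  Priority 3, burst=11, C=29
Average turnaround = 54/3 = 18.0

18.0


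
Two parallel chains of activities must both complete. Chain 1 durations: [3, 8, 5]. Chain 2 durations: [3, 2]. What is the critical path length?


Path A total = 3 + 8 + 5 = 16
Path B total = 3 + 2 = 5
Critical path = longest path = max(16, 5) = 16

16


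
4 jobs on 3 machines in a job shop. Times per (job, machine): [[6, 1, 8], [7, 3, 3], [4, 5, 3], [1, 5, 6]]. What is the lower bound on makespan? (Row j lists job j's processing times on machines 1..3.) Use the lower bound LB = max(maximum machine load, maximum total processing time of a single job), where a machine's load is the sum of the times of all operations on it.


Machine loads:
  Machine 1: 6 + 7 + 4 + 1 = 18
  Machine 2: 1 + 3 + 5 + 5 = 14
  Machine 3: 8 + 3 + 3 + 6 = 20
Max machine load = 20
Job totals:
  Job 1: 15
  Job 2: 13
  Job 3: 12
  Job 4: 12
Max job total = 15
Lower bound = max(20, 15) = 20

20


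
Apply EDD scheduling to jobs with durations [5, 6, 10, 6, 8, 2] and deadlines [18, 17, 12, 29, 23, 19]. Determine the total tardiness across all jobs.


Sort by due date (EDD order): [(10, 12), (6, 17), (5, 18), (2, 19), (8, 23), (6, 29)]
Compute completion times and tardiness:
  Job 1: p=10, d=12, C=10, tardiness=max(0,10-12)=0
  Job 2: p=6, d=17, C=16, tardiness=max(0,16-17)=0
  Job 3: p=5, d=18, C=21, tardiness=max(0,21-18)=3
  Job 4: p=2, d=19, C=23, tardiness=max(0,23-19)=4
  Job 5: p=8, d=23, C=31, tardiness=max(0,31-23)=8
  Job 6: p=6, d=29, C=37, tardiness=max(0,37-29)=8
Total tardiness = 23

23


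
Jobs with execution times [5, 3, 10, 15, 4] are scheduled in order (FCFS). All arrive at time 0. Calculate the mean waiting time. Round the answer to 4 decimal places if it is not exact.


FCFS order (as given): [5, 3, 10, 15, 4]
Waiting times:
  Job 1: wait = 0
  Job 2: wait = 5
  Job 3: wait = 8
  Job 4: wait = 18
  Job 5: wait = 33
Sum of waiting times = 64
Average waiting time = 64/5 = 12.8

12.8


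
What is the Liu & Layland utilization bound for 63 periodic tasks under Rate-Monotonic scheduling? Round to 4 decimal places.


Compute 2^(1/63) = 1.0110630845
Subtract 1: 1.0110630845 - 1 = 0.0110630845
Multiply by n: 63 * 0.0110630845 = 0.6969743235
Round to 4 dp: 0.6970

0.6970


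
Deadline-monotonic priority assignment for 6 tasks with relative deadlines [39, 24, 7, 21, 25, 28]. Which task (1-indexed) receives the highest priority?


Sort tasks by relative deadline (ascending):
  Task 3: deadline = 7
  Task 4: deadline = 21
  Task 2: deadline = 24
  Task 5: deadline = 25
  Task 6: deadline = 28
  Task 1: deadline = 39
Priority order (highest first): [3, 4, 2, 5, 6, 1]
Highest priority task = 3

3


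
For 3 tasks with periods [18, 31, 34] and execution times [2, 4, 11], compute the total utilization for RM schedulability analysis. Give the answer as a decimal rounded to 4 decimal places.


Compute individual utilizations (exact fractions):
  Task 1: C/T = 2/18 = 1/9 (approx. 0.1111)
  Task 2: C/T = 4/31 (approx. 0.129)
  Task 3: C/T = 11/34 (approx. 0.3235)
Total utilization U = 1/9 + 4/31 + 11/34 = 5347/9486
Rounded to 4 decimal places: U = 0.5637
RM (Liu & Layland) bound for 3 tasks = 0.779763; compare with U = 5347/9486 (approx. 0.563673)
U <= bound, so schedulable by RM sufficient condition.

0.5637


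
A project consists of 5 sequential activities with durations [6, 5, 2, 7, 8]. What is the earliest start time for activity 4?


Activity 4 starts after activities 1 through 3 complete.
Predecessor durations: [6, 5, 2]
ES = 6 + 5 + 2 = 13

13
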